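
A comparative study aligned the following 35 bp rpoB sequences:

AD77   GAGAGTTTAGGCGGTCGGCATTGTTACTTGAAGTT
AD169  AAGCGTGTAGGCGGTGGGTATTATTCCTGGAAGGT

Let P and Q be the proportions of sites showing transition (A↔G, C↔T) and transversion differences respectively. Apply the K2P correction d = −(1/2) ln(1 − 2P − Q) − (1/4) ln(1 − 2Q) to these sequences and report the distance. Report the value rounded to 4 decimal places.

0.3149

The sequences differ at positions 1 (G/A, transition), 4 (A/C, transversion), 7 (T/G, transversion), 16 (C/G, transversion), 19 (C/T, transition), 23 (G/A, transition), 26 (A/C, transversion), 29 (T/G, transversion), 34 (T/G, transversion).
Of the 9 differences, 3 transitions and 6 transversions over 35 sites: P = 3/35 = 0.085714, Q = 6/35 = 0.171429.
d = −0.5·ln(0.657143) − 0.25·ln(0.657142) = −0.5·(-0.419854) − 0.25·(-0.419855) = 0.3149.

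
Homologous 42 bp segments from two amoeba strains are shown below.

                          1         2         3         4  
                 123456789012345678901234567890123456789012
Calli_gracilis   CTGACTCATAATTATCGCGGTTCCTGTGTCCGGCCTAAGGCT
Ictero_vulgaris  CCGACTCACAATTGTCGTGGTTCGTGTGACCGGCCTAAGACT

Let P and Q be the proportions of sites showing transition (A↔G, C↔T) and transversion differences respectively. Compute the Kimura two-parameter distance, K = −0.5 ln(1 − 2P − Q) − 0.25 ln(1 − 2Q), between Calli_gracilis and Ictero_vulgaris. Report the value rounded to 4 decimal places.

0.1933

The sequences differ at positions 2 (T/C, transition), 9 (T/C, transition), 14 (A/G, transition), 18 (C/T, transition), 24 (C/G, transversion), 29 (T/A, transversion), 40 (G/A, transition).
Of the 7 differences, 5 transitions and 2 transversions over 42 sites: P = 5/42 = 0.119048, Q = 2/42 = 0.047619.
d = −0.5·ln(0.714285) − 0.25·ln(0.904762) = −0.5·(-0.336473) − 0.25·(-0.100083) = 0.1933.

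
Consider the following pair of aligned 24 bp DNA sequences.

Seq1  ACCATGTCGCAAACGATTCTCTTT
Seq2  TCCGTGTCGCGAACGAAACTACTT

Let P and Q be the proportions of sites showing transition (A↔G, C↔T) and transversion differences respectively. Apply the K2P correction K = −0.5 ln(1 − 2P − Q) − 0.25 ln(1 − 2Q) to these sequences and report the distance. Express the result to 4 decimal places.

0.3709

Mismatches occur at site 1 (A↔T, transversion), site 4 (A↔G, transition), site 11 (A↔G, transition), site 17 (T↔A, transversion), site 18 (T↔A, transversion), site 21 (C↔A, transversion), site 22 (T↔C, transition).
Of the 7 differences, 3 transitions and 4 transversions over 24 sites: P = 3/24 = 0.125000, Q = 4/24 = 0.166667.
d = −0.5·ln(0.583333) − 0.25·ln(0.666666) = −0.5·(-0.538997) − 0.25·(-0.405466) = 0.3709.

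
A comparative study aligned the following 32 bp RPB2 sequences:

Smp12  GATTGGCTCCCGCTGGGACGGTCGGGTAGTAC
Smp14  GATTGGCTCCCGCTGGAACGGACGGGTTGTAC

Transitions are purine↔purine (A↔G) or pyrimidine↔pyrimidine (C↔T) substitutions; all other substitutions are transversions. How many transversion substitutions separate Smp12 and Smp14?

2

Mismatches occur at site 17 (G→A, transition), site 22 (T→A, transversion), site 28 (A→T, transversion).
Of the 3 differences, 1 transition and 2 transversions, so the answer is 2.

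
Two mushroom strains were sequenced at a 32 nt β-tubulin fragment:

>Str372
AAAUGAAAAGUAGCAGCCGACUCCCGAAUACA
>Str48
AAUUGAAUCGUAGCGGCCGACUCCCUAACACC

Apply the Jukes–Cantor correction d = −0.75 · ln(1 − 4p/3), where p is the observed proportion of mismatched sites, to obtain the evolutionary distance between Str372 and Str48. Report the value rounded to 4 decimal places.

0.2586

Differing sites — 3:A/U; 8:A/U; 9:A/C; 15:A/G; 26:G/U; 29:U/C; 32:A/C.
p = 7/32 = 0.218750.
d = −0.75 · ln(1 − (4/3)·0.218750) = −0.75 · ln(0.708333) = −0.75 · (-0.344841) = 0.2586.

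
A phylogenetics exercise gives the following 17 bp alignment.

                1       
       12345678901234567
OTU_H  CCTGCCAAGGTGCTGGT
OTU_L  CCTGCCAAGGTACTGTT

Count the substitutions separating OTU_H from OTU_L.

The sequences differ at positions 12 (G/A), 16 (G/T).
That gives 2 mismatches out of 17 aligned sites, so the Hamming distance is 2.

2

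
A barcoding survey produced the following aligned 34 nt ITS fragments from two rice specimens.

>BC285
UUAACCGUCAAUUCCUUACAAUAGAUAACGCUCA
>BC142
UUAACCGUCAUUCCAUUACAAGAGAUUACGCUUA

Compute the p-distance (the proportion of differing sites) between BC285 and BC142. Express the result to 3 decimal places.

Differing sites — 11:A/U; 13:U/C; 15:C/A; 22:U/G; 27:A/U; 33:C/U.
There are 6 differences over 34 sites, so p = 6/34 = 0.176.

0.176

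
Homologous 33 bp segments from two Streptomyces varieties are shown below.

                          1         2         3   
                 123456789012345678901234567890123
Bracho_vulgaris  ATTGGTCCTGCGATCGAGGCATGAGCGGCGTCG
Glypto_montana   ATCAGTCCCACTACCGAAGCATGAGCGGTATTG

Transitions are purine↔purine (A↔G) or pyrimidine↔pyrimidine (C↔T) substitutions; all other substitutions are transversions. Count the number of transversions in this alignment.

1

The sequences differ at positions 3 (T/C, transition), 4 (G/A, transition), 9 (T/C, transition), 10 (G/A, transition), 12 (G/T, transversion), 14 (T/C, transition), 18 (G/A, transition), 29 (C/T, transition), 30 (G/A, transition), 32 (C/T, transition).
Of the 10 differences, 9 transitions and 1 transversion, so the answer is 1.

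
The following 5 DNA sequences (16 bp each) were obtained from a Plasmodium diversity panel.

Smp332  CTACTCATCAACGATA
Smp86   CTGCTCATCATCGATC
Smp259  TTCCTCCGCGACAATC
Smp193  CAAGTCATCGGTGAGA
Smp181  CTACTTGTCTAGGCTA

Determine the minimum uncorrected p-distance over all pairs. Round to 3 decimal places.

Pairwise Hamming distances:
  Smp332 vs Smp86: 3
  Smp332 vs Smp259: 7
  Smp332 vs Smp193: 6
  Smp332 vs Smp181: 5
  Smp86 vs Smp259: 7
  Smp86 vs Smp193: 8
  Smp86 vs Smp181: 8
  Smp259 vs Smp193: 11
  Smp259 vs Smp181: 10
  Smp193 vs Smp181: 9
The smallest is 3 mismatches, between Smp332 and Smp86; p = 3/16 = 0.188.

0.188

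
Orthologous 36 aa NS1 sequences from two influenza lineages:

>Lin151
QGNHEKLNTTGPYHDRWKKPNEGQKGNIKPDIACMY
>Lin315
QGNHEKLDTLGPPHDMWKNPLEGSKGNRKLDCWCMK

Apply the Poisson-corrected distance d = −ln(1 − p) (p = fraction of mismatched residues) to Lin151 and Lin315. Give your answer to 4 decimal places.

0.4055

Mismatches occur at site 8 (N↔D), site 10 (T↔L), site 13 (Y↔P), site 16 (R↔M), site 19 (K↔N), site 21 (N↔L), site 24 (Q↔S), site 28 (I↔R), site 30 (P↔L), site 32 (I↔C), site 33 (A↔W), site 36 (Y↔K).
p = 12/36 = 0.333333.
d = −ln(1 − 0.333333) = −ln(0.666667) = 0.4055.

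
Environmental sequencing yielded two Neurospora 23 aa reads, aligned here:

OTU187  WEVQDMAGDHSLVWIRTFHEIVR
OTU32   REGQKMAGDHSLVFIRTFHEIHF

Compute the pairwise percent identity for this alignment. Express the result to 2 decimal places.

The sequences differ at positions 1 (W/R), 3 (V/G), 5 (D/K), 14 (W/F), 22 (V/H), 23 (R/F).
17 of the 23 sites match, so the percent identity is 17/23 × 100 = 73.91%.

73.91%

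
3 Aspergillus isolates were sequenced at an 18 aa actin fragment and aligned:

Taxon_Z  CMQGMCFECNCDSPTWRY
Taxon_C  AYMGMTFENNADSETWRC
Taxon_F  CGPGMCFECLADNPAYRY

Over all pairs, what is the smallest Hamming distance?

Pairwise Hamming distances:
  Taxon_Z vs Taxon_C: 8
  Taxon_Z vs Taxon_F: 7
  Taxon_C vs Taxon_F: 11
The smallest is 7, between Taxon_Z and Taxon_F.

7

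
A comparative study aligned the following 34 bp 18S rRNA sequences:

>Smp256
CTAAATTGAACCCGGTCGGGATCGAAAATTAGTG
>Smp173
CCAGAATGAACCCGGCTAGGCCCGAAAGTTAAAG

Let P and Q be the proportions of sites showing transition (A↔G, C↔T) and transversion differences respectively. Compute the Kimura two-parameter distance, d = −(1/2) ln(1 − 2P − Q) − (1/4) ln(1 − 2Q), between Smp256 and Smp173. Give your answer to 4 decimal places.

0.4577

Mismatches occur at site 2 (T→C, transition), site 4 (A→G, transition), site 6 (T→A, transversion), site 16 (T→C, transition), site 17 (C→T, transition), site 18 (G→A, transition), site 21 (A→C, transversion), site 22 (T→C, transition), site 28 (A→G, transition), site 32 (G→A, transition), site 33 (T→A, transversion).
Of the 11 differences, 8 transitions and 3 transversions over 34 sites: P = 8/34 = 0.235294, Q = 3/34 = 0.088235.
d = −0.5·ln(0.441177) − 0.25·ln(0.823530) = −0.5·(-0.818309) − 0.25·(-0.194155) = 0.4577.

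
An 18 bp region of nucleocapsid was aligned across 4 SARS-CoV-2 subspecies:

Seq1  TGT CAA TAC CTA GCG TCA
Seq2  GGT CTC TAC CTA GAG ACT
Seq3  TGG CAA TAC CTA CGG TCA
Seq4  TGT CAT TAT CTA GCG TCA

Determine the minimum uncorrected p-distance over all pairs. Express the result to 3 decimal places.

Pairwise Hamming distances:
  Seq1 vs Seq2: 6
  Seq1 vs Seq3: 3
  Seq1 vs Seq4: 2
  Seq2 vs Seq3: 8
  Seq2 vs Seq4: 7
  Seq3 vs Seq4: 5
The smallest is 2 mismatches, between Seq1 and Seq4; p = 2/18 = 0.111.

0.111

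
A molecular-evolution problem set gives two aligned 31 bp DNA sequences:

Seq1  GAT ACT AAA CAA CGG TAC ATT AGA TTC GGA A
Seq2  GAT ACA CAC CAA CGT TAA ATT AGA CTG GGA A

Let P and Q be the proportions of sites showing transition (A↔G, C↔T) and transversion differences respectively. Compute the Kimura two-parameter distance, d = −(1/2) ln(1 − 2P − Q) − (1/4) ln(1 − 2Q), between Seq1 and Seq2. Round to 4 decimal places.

0.2716

Mismatches occur at site 6 (T→A, transversion), site 7 (A→C, transversion), site 9 (A→C, transversion), site 15 (G→T, transversion), site 18 (C→A, transversion), site 25 (T→C, transition), site 27 (C→G, transversion).
Of the 7 differences, 1 transition and 6 transversions over 31 sites: P = 1/31 = 0.032258, Q = 6/31 = 0.193548.
d = −0.5·ln(0.741936) − 0.25·ln(0.612904) = −0.5·(-0.298492) − 0.25·(-0.489547) = 0.2716.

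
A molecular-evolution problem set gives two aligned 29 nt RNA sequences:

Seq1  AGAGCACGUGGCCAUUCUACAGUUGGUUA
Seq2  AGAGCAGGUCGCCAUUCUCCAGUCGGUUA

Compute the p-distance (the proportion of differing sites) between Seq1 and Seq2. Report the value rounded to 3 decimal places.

Mismatches occur at site 7 (C/G), site 10 (G/C), site 19 (A/C), site 24 (U/C).
There are 4 differences over 29 sites, so p = 4/29 = 0.138.

0.138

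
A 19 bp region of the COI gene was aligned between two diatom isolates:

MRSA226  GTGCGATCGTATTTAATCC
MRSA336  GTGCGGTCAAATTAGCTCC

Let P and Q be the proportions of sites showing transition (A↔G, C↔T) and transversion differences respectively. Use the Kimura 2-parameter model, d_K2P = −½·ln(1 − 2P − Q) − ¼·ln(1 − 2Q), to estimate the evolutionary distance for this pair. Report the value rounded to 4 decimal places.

Mismatches occur at site 6 (A↔G, transition), site 9 (G↔A, transition), site 10 (T↔A, transversion), site 14 (T↔A, transversion), site 15 (A↔G, transition), site 16 (A↔C, transversion).
Of the 6 differences, 3 transitions and 3 transversions over 19 sites: P = 3/19 = 0.157895, Q = 3/19 = 0.157895.
d = −0.5·ln(0.526315) − 0.25·ln(0.684210) = −0.5·(-0.641855) − 0.25·(-0.379490) = 0.4158.

0.4158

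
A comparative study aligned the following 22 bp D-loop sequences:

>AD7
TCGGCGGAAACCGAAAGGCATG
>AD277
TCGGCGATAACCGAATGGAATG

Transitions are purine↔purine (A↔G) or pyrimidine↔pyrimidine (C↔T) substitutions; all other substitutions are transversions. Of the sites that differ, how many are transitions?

The sequences differ at positions 7 (G/A, transition), 8 (A/T, transversion), 16 (A/T, transversion), 19 (C/A, transversion).
Of the 4 differences, 1 transition and 3 transversions, so the answer is 1.

1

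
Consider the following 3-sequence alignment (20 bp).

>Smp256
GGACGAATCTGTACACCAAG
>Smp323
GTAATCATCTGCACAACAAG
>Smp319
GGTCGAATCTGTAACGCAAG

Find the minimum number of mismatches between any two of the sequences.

Pairwise Hamming distances:
  Smp256 vs Smp323: 6
  Smp256 vs Smp319: 4
  Smp323 vs Smp319: 9
The smallest is 4, between Smp256 and Smp319.

4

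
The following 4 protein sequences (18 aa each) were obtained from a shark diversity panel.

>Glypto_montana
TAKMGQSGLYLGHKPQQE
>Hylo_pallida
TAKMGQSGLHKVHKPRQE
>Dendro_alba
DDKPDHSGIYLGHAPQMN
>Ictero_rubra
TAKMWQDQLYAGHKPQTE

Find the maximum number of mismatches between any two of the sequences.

Pairwise Hamming distances:
  Glypto_montana vs Hylo_pallida: 4
  Glypto_montana vs Dendro_alba: 9
  Glypto_montana vs Ictero_rubra: 5
  Hylo_pallida vs Dendro_alba: 13
  Hylo_pallida vs Ictero_rubra: 8
  Dendro_alba vs Ictero_rubra: 12
The largest is 13, between Hylo_pallida and Dendro_alba.

13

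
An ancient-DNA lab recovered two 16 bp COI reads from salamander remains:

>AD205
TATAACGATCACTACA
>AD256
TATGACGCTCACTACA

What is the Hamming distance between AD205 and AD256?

2

The sequences differ at positions 4 (A/G), 8 (A/C).
That gives 2 mismatches out of 16 aligned sites, so the Hamming distance is 2.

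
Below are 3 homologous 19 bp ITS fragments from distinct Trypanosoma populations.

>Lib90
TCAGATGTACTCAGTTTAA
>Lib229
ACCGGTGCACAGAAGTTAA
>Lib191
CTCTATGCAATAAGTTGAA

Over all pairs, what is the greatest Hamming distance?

Pairwise Hamming distances:
  Lib90 vs Lib229: 8
  Lib90 vs Lib191: 8
  Lib229 vs Lib191: 10
The largest is 10, between Lib229 and Lib191.

10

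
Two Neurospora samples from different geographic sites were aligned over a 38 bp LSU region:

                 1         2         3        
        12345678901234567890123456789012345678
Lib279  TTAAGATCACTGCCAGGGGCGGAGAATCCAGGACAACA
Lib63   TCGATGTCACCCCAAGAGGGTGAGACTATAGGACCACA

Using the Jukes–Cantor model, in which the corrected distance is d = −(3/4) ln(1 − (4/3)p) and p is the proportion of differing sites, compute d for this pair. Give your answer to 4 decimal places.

0.5068

Mismatches occur at site 2 (T/C), site 3 (A/G), site 5 (G/T), site 6 (A/G), site 11 (T/C), site 12 (G/C), site 14 (C/A), site 17 (G/A), site 20 (C/G), site 21 (G/T), site 26 (A/C), site 28 (C/A), site 29 (C/T), site 35 (A/C).
p = 14/38 = 0.368421.
d = −0.75 · ln(1 − (4/3)·0.368421) = −0.75 · ln(0.508772) = −0.75 · (-0.675755) = 0.5068.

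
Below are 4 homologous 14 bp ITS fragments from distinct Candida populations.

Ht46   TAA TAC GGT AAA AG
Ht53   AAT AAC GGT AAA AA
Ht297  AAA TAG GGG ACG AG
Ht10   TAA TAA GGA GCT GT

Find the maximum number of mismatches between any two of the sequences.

10

Pairwise Hamming distances:
  Ht46 vs Ht53: 4
  Ht46 vs Ht297: 5
  Ht46 vs Ht10: 7
  Ht53 vs Ht297: 7
  Ht53 vs Ht10: 10
  Ht297 vs Ht10: 7
The largest is 10, between Ht53 and Ht10.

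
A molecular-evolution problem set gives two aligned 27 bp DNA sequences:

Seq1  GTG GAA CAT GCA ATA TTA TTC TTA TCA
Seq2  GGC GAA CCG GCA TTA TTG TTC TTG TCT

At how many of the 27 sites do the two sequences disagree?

8

Mismatches occur at site 2 (T→G), site 3 (G→C), site 8 (A→C), site 9 (T→G), site 13 (A→T), site 18 (A→G), site 24 (A→G), site 27 (A→T).
That gives 8 mismatches out of 27 aligned sites, so the Hamming distance is 8.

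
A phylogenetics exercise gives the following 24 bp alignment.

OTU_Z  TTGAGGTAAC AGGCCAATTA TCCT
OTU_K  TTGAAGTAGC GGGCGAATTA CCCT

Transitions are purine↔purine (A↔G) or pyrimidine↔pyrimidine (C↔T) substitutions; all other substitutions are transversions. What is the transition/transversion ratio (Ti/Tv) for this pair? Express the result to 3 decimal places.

Mismatches occur at site 5 (G↔A, transition), site 9 (A↔G, transition), site 11 (A↔G, transition), site 15 (C↔G, transversion), site 21 (T↔C, transition).
Of the 5 differences, 4 transitions and 1 transversion, so Ti/Tv = 4/1 = 4.000.

4.000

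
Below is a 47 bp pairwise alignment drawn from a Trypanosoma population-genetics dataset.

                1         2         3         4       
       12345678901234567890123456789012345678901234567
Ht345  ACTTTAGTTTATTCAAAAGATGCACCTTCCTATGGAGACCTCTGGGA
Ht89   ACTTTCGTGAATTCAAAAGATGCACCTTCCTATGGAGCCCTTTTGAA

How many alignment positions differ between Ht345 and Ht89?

Mismatches occur at site 6 (A→C), site 9 (T→G), site 10 (T→A), site 38 (A→C), site 42 (C→T), site 44 (G→T), site 46 (G→A).
That gives 7 mismatches out of 47 aligned sites, so the Hamming distance is 7.

7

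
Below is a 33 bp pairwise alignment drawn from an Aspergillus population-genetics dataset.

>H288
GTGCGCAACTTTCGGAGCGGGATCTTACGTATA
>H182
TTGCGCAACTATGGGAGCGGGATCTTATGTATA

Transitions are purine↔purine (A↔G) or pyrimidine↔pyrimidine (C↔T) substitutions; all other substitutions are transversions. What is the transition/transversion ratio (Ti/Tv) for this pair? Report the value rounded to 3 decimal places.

Differing sites — 1:G/T (Tv); 11:T/A (Tv); 13:C/G (Tv); 28:C/T (Ti).
Of the 4 differences, 1 transition and 3 transversions, so Ti/Tv = 1/3 = 0.333.

0.333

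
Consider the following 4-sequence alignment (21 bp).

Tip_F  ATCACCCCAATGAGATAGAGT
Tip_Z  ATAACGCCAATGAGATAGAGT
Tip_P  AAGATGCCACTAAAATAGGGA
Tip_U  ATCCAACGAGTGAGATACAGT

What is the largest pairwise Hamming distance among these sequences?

12

Pairwise Hamming distances:
  Tip_F vs Tip_Z: 2
  Tip_F vs Tip_P: 9
  Tip_F vs Tip_U: 6
  Tip_Z vs Tip_P: 8
  Tip_Z vs Tip_U: 7
  Tip_P vs Tip_U: 12
The largest is 12, between Tip_P and Tip_U.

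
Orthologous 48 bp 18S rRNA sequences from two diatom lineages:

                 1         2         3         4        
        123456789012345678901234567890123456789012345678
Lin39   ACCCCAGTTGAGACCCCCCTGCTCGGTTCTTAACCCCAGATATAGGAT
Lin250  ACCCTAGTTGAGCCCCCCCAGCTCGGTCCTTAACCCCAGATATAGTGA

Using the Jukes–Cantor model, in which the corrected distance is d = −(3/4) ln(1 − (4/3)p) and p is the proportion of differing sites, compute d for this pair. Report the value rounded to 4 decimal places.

0.1622

The sequences differ at positions 5 (C/T), 13 (A/C), 20 (T/A), 28 (T/C), 46 (G/T), 47 (A/G), 48 (T/A).
p = 7/48 = 0.145833.
d = −0.75 · ln(1 − (4/3)·0.145833) = −0.75 · ln(0.805556) = −0.75 · (-0.216223) = 0.1622.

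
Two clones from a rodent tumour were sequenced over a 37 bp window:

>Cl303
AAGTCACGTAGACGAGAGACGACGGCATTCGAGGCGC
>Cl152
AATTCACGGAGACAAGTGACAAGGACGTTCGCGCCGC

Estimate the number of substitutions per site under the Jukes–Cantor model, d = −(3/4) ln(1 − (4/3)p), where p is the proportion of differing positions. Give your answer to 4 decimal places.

0.3351

Differing sites — 3:G/T; 9:T/G; 14:G/A; 17:A/T; 21:G/A; 23:C/G; 25:G/A; 27:A/G; 32:A/C; 34:G/C.
p = 10/37 = 0.270270.
d = −0.75 · ln(1 − (4/3)·0.270270) = −0.75 · ln(0.639640) = −0.75 · (-0.446850) = 0.3351.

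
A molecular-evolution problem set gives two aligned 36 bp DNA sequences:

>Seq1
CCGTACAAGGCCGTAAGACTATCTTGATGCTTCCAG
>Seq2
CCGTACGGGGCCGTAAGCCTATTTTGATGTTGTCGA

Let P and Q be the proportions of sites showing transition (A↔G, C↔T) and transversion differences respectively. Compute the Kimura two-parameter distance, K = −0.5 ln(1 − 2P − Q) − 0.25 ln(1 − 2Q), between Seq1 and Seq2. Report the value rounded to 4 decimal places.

0.3233

The sequences differ at positions 7 (A/G, transition), 8 (A/G, transition), 18 (A/C, transversion), 23 (C/T, transition), 30 (C/T, transition), 32 (T/G, transversion), 33 (C/T, transition), 35 (A/G, transition), 36 (G/A, transition).
Of the 9 differences, 7 transitions and 2 transversions over 36 sites: P = 7/36 = 0.194444, Q = 2/36 = 0.055556.
d = −0.5·ln(0.555556) − 0.25·ln(0.888888) = −0.5·(-0.587786) − 0.25·(-0.117784) = 0.3233.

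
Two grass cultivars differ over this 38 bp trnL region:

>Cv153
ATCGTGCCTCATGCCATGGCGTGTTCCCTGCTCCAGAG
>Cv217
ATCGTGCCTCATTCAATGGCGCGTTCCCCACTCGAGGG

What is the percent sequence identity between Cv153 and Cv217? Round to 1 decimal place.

The sequences differ at positions 13 (G/T), 15 (C/A), 22 (T/C), 29 (T/C), 30 (G/A), 34 (C/G), 37 (A/G).
31 of the 38 sites match, so the percent identity is 31/38 × 100 = 81.6%.

81.6%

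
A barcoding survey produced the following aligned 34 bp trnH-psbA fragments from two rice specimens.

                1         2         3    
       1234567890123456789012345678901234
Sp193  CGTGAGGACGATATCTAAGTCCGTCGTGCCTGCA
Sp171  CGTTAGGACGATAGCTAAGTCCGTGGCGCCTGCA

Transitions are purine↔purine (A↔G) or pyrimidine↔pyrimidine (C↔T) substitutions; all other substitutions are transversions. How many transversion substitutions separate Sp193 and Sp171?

The sequences differ at positions 4 (G/T, transversion), 14 (T/G, transversion), 25 (C/G, transversion), 27 (T/C, transition).
Of the 4 differences, 1 transition and 3 transversions, so the answer is 3.

3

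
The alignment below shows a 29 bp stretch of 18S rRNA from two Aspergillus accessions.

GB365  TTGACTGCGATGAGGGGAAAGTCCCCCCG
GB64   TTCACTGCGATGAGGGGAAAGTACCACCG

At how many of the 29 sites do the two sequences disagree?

The sequences differ at positions 3 (G/C), 23 (C/A), 26 (C/A).
That gives 3 mismatches out of 29 aligned sites, so the Hamming distance is 3.

3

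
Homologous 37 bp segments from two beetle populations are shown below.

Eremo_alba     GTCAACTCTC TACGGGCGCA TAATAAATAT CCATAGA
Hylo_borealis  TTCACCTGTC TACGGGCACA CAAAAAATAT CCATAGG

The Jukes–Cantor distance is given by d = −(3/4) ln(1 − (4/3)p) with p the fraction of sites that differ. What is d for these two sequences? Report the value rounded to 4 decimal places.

Mismatches occur at site 1 (G/T), site 5 (A/C), site 8 (C/G), site 18 (G/A), site 21 (T/C), site 24 (T/A), site 37 (A/G).
p = 7/37 = 0.189189.
d = −0.75 · ln(1 − (4/3)·0.189189) = −0.75 · ln(0.747748) = −0.75 · (-0.290689) = 0.2180.

0.2180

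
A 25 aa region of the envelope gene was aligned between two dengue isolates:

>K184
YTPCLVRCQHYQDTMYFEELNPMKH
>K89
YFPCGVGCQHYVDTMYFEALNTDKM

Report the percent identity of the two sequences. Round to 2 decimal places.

The sequences differ at positions 2 (T/F), 5 (L/G), 7 (R/G), 12 (Q/V), 19 (E/A), 22 (P/T), 23 (M/D), 25 (H/M).
17 of the 25 sites match, so the percent identity is 17/25 × 100 = 68.00%.

68.00%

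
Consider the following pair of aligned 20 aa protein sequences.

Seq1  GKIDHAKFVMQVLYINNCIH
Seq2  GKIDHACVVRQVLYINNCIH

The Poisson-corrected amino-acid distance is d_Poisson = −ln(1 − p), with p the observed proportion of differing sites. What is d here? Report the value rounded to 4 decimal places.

The sequences differ at positions 7 (K/C), 8 (F/V), 10 (M/R).
p = 3/20 = 0.150000.
d = −ln(1 − 0.150000) = −ln(0.850000) = 0.1625.

0.1625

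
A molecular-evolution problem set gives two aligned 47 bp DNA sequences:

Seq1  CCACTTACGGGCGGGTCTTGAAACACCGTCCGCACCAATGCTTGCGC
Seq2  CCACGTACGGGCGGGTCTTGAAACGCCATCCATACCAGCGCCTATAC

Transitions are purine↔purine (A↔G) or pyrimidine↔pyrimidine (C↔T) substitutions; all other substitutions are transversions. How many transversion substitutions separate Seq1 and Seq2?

Mismatches occur at site 5 (T→G, transversion), site 25 (A→G, transition), site 28 (G→A, transition), site 32 (G→A, transition), site 33 (C→T, transition), site 38 (A→G, transition), site 39 (T→C, transition), site 42 (T→C, transition), site 44 (G→A, transition), site 45 (C→T, transition), site 46 (G→A, transition).
Of the 11 differences, 10 transitions and 1 transversion, so the answer is 1.

1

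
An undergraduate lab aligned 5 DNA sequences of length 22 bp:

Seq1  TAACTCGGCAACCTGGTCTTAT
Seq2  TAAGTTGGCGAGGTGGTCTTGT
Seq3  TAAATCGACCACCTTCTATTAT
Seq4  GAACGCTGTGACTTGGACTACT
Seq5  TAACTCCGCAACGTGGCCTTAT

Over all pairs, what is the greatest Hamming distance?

14

Pairwise Hamming distances:
  Seq1 vs Seq2: 6
  Seq1 vs Seq3: 6
  Seq1 vs Seq4: 9
  Seq1 vs Seq5: 3
  Seq2 vs Seq3: 10
  Seq2 vs Seq4: 11
  Seq2 vs Seq5: 7
  Seq3 vs Seq4: 14
  Seq3 vs Seq5: 9
  Seq4 vs Seq5: 9
The largest is 14, between Seq3 and Seq4.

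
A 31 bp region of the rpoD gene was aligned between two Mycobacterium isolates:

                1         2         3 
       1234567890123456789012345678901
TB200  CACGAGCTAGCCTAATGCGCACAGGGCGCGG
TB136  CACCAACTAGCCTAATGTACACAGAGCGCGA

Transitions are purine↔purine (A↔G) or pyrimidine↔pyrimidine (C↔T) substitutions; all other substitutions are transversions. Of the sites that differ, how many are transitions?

The sequences differ at positions 4 (G/C, transversion), 6 (G/A, transition), 18 (C/T, transition), 19 (G/A, transition), 25 (G/A, transition), 31 (G/A, transition).
Of the 6 differences, 5 transitions and 1 transversion, so the answer is 5.

5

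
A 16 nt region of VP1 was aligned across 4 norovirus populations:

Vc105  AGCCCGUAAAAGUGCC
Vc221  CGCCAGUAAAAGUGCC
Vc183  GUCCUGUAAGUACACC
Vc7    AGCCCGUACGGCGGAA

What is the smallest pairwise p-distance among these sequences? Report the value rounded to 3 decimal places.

Pairwise Hamming distances:
  Vc105 vs Vc221: 2
  Vc105 vs Vc183: 8
  Vc105 vs Vc7: 7
  Vc221 vs Vc183: 8
  Vc221 vs Vc7: 9
  Vc183 vs Vc7: 10
The smallest is 2 mismatches, between Vc105 and Vc221; p = 2/16 = 0.125.

0.125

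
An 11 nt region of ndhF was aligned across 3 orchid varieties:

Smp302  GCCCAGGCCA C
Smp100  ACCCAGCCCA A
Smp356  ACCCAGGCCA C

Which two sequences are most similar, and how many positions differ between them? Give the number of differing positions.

Pairwise Hamming distances:
  Smp302 vs Smp100: 3
  Smp302 vs Smp356: 1
  Smp100 vs Smp356: 2
The smallest is 1, between Smp302 and Smp356.

1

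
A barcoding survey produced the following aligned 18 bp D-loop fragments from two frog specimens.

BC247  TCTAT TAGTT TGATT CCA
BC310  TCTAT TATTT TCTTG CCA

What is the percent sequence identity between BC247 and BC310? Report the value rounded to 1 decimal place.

Differing sites — 8:G/T; 12:G/C; 13:A/T; 15:T/G.
14 of the 18 sites match, so the percent identity is 14/18 × 100 = 77.8%.

77.8%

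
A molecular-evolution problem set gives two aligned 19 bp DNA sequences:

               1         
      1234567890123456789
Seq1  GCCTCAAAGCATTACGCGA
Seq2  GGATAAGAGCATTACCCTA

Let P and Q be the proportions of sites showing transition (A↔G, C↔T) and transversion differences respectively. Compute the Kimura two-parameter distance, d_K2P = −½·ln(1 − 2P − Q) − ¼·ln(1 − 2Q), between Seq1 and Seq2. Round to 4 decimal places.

Differing sites — 2:C/G (Tv); 3:C/A (Tv); 5:C/A (Tv); 7:A/G (Ti); 16:G/C (Tv); 18:G/T (Tv).
Of the 6 differences, 1 transition and 5 transversions over 19 sites: P = 1/19 = 0.052632, Q = 5/19 = 0.263158.
d = −0.5·ln(0.631578) − 0.25·ln(0.473684) = −0.5·(-0.459534) − 0.25·(-0.747215) = 0.4166.

0.4166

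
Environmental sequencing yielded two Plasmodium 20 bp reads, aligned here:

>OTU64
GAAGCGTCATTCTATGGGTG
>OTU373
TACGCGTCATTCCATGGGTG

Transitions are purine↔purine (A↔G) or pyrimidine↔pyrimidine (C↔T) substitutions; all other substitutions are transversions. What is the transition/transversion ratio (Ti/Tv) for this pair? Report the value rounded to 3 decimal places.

0.500

Differing sites — 1:G/T (Tv); 3:A/C (Tv); 13:T/C (Ti).
Of the 3 differences, 1 transition and 2 transversions, so Ti/Tv = 1/2 = 0.500.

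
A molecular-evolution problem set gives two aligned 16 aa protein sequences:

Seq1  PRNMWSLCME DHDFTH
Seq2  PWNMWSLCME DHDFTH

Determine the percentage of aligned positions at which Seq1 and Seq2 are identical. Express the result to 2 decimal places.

93.75%

A single mismatch occurs at site 2 (R/W).
15 of the 16 sites match, so the percent identity is 15/16 × 100 = 93.75%.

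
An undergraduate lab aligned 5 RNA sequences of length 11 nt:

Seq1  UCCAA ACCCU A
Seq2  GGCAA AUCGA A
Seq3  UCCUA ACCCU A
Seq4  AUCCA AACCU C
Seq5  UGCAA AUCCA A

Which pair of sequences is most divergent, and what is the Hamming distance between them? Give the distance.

Pairwise Hamming distances:
  Seq1 vs Seq2: 5
  Seq1 vs Seq3: 1
  Seq1 vs Seq4: 5
  Seq1 vs Seq5: 3
  Seq2 vs Seq3: 6
  Seq2 vs Seq4: 7
  Seq2 vs Seq5: 2
  Seq3 vs Seq4: 5
  Seq3 vs Seq5: 4
  Seq4 vs Seq5: 6
The largest is 7, between Seq2 and Seq4.

7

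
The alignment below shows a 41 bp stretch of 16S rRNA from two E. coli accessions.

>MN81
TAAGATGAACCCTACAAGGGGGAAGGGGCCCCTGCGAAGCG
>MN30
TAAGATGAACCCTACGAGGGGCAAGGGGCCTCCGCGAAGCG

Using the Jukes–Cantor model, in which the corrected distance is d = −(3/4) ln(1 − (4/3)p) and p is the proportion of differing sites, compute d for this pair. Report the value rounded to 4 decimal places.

Differing sites — 16:A/G; 22:G/C; 31:C/T; 33:T/C.
p = 4/41 = 0.097561.
d = −0.75 · ln(1 − (4/3)·0.097561) = −0.75 · ln(0.869919) = −0.75 · (-0.139355) = 0.1045.

0.1045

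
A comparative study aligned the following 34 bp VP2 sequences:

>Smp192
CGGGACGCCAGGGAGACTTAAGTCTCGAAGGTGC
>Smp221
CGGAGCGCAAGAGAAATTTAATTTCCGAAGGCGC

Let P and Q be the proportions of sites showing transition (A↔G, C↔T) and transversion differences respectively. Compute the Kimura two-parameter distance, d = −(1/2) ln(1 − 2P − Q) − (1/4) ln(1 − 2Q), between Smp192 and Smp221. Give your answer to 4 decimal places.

The sequences differ at positions 4 (G/A, transition), 5 (A/G, transition), 9 (C/A, transversion), 12 (G/A, transition), 15 (G/A, transition), 17 (C/T, transition), 22 (G/T, transversion), 24 (C/T, transition), 25 (T/C, transition), 32 (T/C, transition).
Of the 10 differences, 8 transitions and 2 transversions over 34 sites: P = 8/34 = 0.235294, Q = 2/34 = 0.058824.
d = −0.5·ln(0.470588) − 0.25·ln(0.882352) = −0.5·(-0.753772) − 0.25·(-0.125164) = 0.4082.

0.4082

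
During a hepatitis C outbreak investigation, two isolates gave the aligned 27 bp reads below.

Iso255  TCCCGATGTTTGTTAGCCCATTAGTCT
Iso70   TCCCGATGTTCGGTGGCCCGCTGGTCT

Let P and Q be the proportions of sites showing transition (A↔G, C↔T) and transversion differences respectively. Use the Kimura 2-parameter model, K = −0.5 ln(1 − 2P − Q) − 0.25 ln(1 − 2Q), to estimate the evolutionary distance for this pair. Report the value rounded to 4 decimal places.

0.2809

The sequences differ at positions 11 (T/C, transition), 13 (T/G, transversion), 15 (A/G, transition), 20 (A/G, transition), 21 (T/C, transition), 23 (A/G, transition).
Of the 6 differences, 5 transitions and 1 transversion over 27 sites: P = 5/27 = 0.185185, Q = 1/27 = 0.037037.
d = −0.5·ln(0.592593) − 0.25·ln(0.925926) = −0.5·(-0.523247) − 0.25·(-0.076961) = 0.2809.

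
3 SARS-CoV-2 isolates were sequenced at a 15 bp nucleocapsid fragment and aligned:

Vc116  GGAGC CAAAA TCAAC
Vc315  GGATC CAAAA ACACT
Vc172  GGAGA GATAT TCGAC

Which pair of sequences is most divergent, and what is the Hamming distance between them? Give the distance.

9

Pairwise Hamming distances:
  Vc116 vs Vc315: 4
  Vc116 vs Vc172: 5
  Vc315 vs Vc172: 9
The largest is 9, between Vc315 and Vc172.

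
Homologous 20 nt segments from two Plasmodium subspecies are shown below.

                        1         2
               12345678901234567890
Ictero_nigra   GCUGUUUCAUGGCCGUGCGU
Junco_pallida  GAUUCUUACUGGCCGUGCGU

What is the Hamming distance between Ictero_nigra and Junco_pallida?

Differing sites — 2:C/A; 4:G/U; 5:U/C; 8:C/A; 9:A/C.
That gives 5 mismatches out of 20 aligned sites, so the Hamming distance is 5.

5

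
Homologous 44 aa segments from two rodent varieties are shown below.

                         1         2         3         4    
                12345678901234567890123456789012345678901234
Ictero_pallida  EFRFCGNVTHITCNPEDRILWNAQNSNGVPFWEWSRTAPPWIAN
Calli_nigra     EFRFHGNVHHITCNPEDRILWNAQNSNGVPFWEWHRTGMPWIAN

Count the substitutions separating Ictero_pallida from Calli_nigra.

5

The sequences differ at positions 5 (C/H), 9 (T/H), 35 (S/H), 38 (A/G), 39 (P/M).
That gives 5 mismatches out of 44 aligned sites, so the Hamming distance is 5.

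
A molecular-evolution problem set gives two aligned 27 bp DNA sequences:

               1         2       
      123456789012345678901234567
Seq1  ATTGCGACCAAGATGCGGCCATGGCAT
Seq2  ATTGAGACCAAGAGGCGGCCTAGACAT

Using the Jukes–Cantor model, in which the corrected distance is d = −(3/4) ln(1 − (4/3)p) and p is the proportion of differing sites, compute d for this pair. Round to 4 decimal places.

The sequences differ at positions 5 (C/A), 14 (T/G), 21 (A/T), 22 (T/A), 24 (G/A).
p = 5/27 = 0.185185.
d = −0.75 · ln(1 − (4/3)·0.185185) = −0.75 · ln(0.753087) = −0.75 · (-0.283575) = 0.2127.

0.2127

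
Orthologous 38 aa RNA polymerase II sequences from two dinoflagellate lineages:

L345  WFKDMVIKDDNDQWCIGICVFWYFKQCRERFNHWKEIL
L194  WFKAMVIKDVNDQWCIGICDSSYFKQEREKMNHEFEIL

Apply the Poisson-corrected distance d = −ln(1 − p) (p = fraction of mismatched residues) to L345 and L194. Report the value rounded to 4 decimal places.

0.3054

The sequences differ at positions 4 (D/A), 10 (D/V), 20 (V/D), 21 (F/S), 22 (W/S), 27 (C/E), 30 (R/K), 31 (F/M), 34 (W/E), 35 (K/F).
p = 10/38 = 0.263158.
d = −ln(1 − 0.263158) = −ln(0.736842) = 0.3054.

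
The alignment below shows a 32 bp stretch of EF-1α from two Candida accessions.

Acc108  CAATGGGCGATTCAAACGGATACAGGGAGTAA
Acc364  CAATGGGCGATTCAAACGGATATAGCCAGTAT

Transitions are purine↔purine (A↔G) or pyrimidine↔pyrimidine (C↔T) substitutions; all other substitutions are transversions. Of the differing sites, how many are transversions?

Mismatches occur at site 23 (C→T, transition), site 26 (G→C, transversion), site 27 (G→C, transversion), site 32 (A→T, transversion).
Of the 4 differences, 1 transition and 3 transversions, so the answer is 3.

3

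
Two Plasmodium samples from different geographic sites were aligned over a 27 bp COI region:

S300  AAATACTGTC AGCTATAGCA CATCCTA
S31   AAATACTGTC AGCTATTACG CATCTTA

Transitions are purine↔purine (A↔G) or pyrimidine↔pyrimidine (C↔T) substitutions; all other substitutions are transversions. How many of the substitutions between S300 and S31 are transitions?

Differing sites — 17:A/T (Tv); 18:G/A (Ti); 20:A/G (Ti); 25:C/T (Ti).
Of the 4 differences, 3 transitions and 1 transversion, so the answer is 3.

3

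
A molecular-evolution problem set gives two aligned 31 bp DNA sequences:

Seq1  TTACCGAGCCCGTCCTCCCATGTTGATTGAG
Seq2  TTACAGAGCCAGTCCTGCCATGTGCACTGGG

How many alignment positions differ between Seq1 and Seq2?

Differing sites — 5:C/A; 11:C/A; 17:C/G; 24:T/G; 25:G/C; 27:T/C; 30:A/G.
That gives 7 mismatches out of 31 aligned sites, so the Hamming distance is 7.

7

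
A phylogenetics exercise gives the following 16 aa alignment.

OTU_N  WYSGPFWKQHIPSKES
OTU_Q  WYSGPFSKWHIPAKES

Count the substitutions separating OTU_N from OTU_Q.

3

Differing sites — 7:W/S; 9:Q/W; 13:S/A.
That gives 3 mismatches out of 16 aligned sites, so the Hamming distance is 3.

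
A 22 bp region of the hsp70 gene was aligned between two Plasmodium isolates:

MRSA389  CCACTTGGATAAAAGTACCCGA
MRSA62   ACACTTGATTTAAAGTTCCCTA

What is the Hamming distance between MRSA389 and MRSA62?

6

The sequences differ at positions 1 (C/A), 8 (G/A), 9 (A/T), 11 (A/T), 17 (A/T), 21 (G/T).
That gives 6 mismatches out of 22 aligned sites, so the Hamming distance is 6.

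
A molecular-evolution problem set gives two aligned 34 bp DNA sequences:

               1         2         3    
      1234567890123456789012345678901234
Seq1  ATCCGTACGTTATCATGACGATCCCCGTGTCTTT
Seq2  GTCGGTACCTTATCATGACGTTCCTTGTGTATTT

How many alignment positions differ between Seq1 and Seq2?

7

The sequences differ at positions 1 (A/G), 4 (C/G), 9 (G/C), 21 (A/T), 25 (C/T), 26 (C/T), 31 (C/A).
That gives 7 mismatches out of 34 aligned sites, so the Hamming distance is 7.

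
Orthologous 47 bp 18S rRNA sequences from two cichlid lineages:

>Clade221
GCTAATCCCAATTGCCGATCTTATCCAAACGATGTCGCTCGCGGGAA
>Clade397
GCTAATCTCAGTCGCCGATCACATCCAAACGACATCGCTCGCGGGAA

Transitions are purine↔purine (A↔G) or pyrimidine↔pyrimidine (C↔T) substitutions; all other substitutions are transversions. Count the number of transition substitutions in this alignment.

6

Mismatches occur at site 8 (C↔T, transition), site 11 (A↔G, transition), site 13 (T↔C, transition), site 21 (T↔A, transversion), site 22 (T↔C, transition), site 33 (T↔C, transition), site 34 (G↔A, transition).
Of the 7 differences, 6 transitions and 1 transversion, so the answer is 6.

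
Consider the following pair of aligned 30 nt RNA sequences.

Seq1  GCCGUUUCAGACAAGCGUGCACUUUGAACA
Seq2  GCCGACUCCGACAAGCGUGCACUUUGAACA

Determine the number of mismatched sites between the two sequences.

Differing sites — 5:U/A; 6:U/C; 9:A/C.
That gives 3 mismatches out of 30 aligned sites, so the Hamming distance is 3.

3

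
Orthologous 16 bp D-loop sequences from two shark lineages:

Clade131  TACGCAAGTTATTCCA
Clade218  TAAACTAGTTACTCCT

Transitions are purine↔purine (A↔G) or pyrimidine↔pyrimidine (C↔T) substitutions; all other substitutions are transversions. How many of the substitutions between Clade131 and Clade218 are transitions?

2

The sequences differ at positions 3 (C/A, transversion), 4 (G/A, transition), 6 (A/T, transversion), 12 (T/C, transition), 16 (A/T, transversion).
Of the 5 differences, 2 transitions and 3 transversions, so the answer is 2.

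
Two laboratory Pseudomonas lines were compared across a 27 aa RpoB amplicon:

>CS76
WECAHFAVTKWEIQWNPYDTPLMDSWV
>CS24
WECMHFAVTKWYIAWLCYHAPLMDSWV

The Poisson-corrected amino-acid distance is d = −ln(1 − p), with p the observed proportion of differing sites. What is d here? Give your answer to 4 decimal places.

Mismatches occur at site 4 (A↔M), site 12 (E↔Y), site 14 (Q↔A), site 16 (N↔L), site 17 (P↔C), site 19 (D↔H), site 20 (T↔A).
p = 7/27 = 0.259259.
d = −ln(1 − 0.259259) = −ln(0.740741) = 0.3001.

0.3001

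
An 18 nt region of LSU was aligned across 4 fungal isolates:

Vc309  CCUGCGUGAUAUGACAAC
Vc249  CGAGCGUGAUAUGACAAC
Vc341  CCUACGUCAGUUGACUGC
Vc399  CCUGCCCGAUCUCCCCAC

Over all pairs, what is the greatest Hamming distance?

Pairwise Hamming distances:
  Vc309 vs Vc249: 2
  Vc309 vs Vc341: 6
  Vc309 vs Vc399: 6
  Vc249 vs Vc341: 8
  Vc249 vs Vc399: 8
  Vc341 vs Vc399: 10
The largest is 10, between Vc341 and Vc399.

10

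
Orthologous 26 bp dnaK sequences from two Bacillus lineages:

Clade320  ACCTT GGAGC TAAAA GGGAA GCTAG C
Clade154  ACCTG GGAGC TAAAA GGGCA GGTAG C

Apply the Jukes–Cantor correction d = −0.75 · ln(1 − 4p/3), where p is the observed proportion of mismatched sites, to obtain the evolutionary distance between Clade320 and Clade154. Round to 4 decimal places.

0.1253

Mismatches occur at site 5 (T/G), site 19 (A/C), site 22 (C/G).
p = 3/26 = 0.115385.
d = −0.75 · ln(1 − (4/3)·0.115385) = −0.75 · ln(0.846153) = −0.75 · (-0.167055) = 0.1253.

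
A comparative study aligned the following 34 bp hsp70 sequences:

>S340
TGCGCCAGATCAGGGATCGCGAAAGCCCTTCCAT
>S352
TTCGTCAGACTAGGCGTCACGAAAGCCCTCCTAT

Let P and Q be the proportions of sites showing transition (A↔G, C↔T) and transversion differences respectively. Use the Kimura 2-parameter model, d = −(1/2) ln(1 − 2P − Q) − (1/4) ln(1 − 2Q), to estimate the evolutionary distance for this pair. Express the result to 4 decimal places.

0.3493

Differing sites — 2:G/T (Tv); 5:C/T (Ti); 10:T/C (Ti); 11:C/T (Ti); 15:G/C (Tv); 16:A/G (Ti); 19:G/A (Ti); 30:T/C (Ti); 32:C/T (Ti).
Of the 9 differences, 7 transitions and 2 transversions over 34 sites: P = 7/34 = 0.205882, Q = 2/34 = 0.058824.
d = −0.5·ln(0.529412) − 0.25·ln(0.882352) = −0.5·(-0.635988) − 0.25·(-0.125164) = 0.3493.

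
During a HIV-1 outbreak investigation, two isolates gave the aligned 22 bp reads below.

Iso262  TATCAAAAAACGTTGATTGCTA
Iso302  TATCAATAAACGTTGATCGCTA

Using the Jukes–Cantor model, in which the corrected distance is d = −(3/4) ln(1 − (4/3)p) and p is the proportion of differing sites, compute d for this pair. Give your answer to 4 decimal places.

Mismatches occur at site 7 (A↔T), site 18 (T↔C).
p = 2/22 = 0.090909.
d = −0.75 · ln(1 − (4/3)·0.090909) = −0.75 · ln(0.878788) = −0.75 · (-0.129212) = 0.0969.

0.0969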